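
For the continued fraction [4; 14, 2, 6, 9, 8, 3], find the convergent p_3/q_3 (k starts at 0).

Using pₖ = aₖpₖ₋₁ + pₖ₋₂, qₖ = aₖqₖ₋₁ + qₖ₋₂ (with p₋₁=1, p₋₂=0, q₋₁=0, q₋₂=1):
  k=0: a=4, p=4, q=1
  k=1: a=14, p=57, q=14
  k=2: a=2, p=118, q=29
  k=3: a=6, p=765, q=188

765/188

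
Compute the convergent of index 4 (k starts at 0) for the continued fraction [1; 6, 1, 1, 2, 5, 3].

Using pₖ = aₖpₖ₋₁ + pₖ₋₂, qₖ = aₖqₖ₋₁ + qₖ₋₂ (with p₋₁=1, p₋₂=0, q₋₁=0, q₋₂=1):
  k=0: a=1, p=1, q=1
  k=1: a=6, p=7, q=6
  k=2: a=1, p=8, q=7
  k=3: a=1, p=15, q=13
  k=4: a=2, p=38, q=33

38/33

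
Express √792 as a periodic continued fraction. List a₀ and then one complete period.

[28; 7, 56]

a₀ = ⌊√792⌋ = 28.
With m₀=0, d₀=1 and mₖ₊₁ = dₖaₖ − mₖ, dₖ₊₁ = (n − mₖ₊₁²)/dₖ, aₖ₊₁ = ⌊(a₀+mₖ₊₁)/dₖ₊₁⌋:
  k=1: m=28, d=8, a=7
  k=2: m=28, d=1, a=56
d=1 and a=2a₀=56 at k=2, so the next step gives (m, d) = (28, 8) again — its k=1 value — and the period has length 2.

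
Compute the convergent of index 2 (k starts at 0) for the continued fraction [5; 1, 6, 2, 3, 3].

Using pₖ = aₖpₖ₋₁ + pₖ₋₂, qₖ = aₖqₖ₋₁ + qₖ₋₂ (with p₋₁=1, p₋₂=0, q₋₁=0, q₋₂=1):
  k=0: a=5, p=5, q=1
  k=1: a=1, p=6, q=1
  k=2: a=6, p=41, q=7

41/7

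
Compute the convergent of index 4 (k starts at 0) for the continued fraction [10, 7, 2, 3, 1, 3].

679/67

Using pₖ = aₖpₖ₋₁ + pₖ₋₂, qₖ = aₖqₖ₋₁ + qₖ₋₂ (with p₋₁=1, p₋₂=0, q₋₁=0, q₋₂=1):
  k=0: a=10, p=10, q=1
  k=1: a=7, p=71, q=7
  k=2: a=2, p=152, q=15
  k=3: a=3, p=527, q=52
  k=4: a=1, p=679, q=67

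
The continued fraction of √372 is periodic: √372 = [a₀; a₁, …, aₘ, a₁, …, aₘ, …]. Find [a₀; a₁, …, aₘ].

a₀ = ⌊√372⌋ = 19.
With m₀=0, d₀=1 and mₖ₊₁ = dₖaₖ − mₖ, dₖ₊₁ = (n − mₖ₊₁²)/dₖ, aₖ₊₁ = ⌊(a₀+mₖ₊₁)/dₖ₊₁⌋:
  k=1: m=19, d=11, a=3
  k=2: m=14, d=16, a=2
  k=3: m=18, d=3, a=12
  k=4: m=18, d=16, a=2
  k=5: m=14, d=11, a=3
  k=6: m=19, d=1, a=38
d=1 and a=2a₀=38 at k=6, so the next step gives (m, d) = (19, 11) again — its k=1 value — and the period has length 6.

[19; 3, 2, 12, 2, 3, 38]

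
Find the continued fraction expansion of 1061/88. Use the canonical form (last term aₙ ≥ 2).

1061 = 12*88 + 5
88 = 17*5 + 3
5 = 1*3 + 2
3 = 1*2 + 1
2 = 2*1 + 0  (stop)
So 1061/88 = [12; 17, 1, 1, 2].

[12; 17, 1, 1, 2]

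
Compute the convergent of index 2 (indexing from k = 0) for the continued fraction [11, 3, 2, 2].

79/7

Using pₖ = aₖpₖ₋₁ + pₖ₋₂, qₖ = aₖqₖ₋₁ + qₖ₋₂ (with p₋₁=1, p₋₂=0, q₋₁=0, q₋₂=1):
  k=0: a=11, p=11, q=1
  k=1: a=3, p=34, q=3
  k=2: a=2, p=79, q=7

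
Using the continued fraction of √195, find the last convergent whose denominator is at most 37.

391/28

√195 = [13; 1, 26, …] (period length 2).
Convergents:
  p_0/q_0 = 13/1
  p_1/q_1 = 14/1
  p_2/q_2 = 377/27
  p_3/q_3 = 391/28
  p_4/q_4 = 10543/755
q_3 = 28 ≤ 37 < 755 = q_4, so the answer is 391/28.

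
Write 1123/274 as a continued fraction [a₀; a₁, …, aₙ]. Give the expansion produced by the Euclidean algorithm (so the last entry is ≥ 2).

1123 = 4×274 + 27
274 = 10×27 + 4
27 = 6×4 + 3
4 = 1×3 + 1
3 = 3×1 + 0  (stop)
So 1123/274 = [4; 10, 6, 1, 3].

[4; 10, 6, 1, 3]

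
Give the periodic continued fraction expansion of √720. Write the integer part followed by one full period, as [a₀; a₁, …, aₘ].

[26; 1, 4, 1, 52]

a₀ = ⌊√720⌋ = 26.
With m₀=0, d₀=1 and mₖ₊₁ = dₖaₖ − mₖ, dₖ₊₁ = (n − mₖ₊₁²)/dₖ, aₖ₊₁ = ⌊(a₀+mₖ₊₁)/dₖ₊₁⌋:
  k=1: m=26, d=44, a=1
  k=2: m=18, d=9, a=4
  k=3: m=18, d=44, a=1
  k=4: m=26, d=1, a=52
d=1 and a=2a₀=52 at k=4, so the next step gives (m, d) = (26, 44) again — its k=1 value — and the period has length 4.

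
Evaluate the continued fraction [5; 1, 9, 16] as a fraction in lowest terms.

950/161

Using pₖ = aₖpₖ₋₁ + pₖ₋₂ and qₖ = aₖqₖ₋₁ + qₖ₋₂:
  k=0: a=5, p=5, q=1
  k=1: a=1, p=6, q=1
  k=2: a=9, p=59, q=10
  k=3: a=16, p=950, q=161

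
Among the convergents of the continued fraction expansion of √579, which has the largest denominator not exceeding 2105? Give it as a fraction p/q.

√579 = [24; 16, 48, …] (period length 2).
Convergents:
  p_0/q_0 = 24/1
  p_1/q_1 = 385/16
  p_2/q_2 = 18504/769
  p_3/q_3 = 296449/12320
q_2 = 769 ≤ 2105 < 12320 = q_3, so the answer is 18504/769.

18504/769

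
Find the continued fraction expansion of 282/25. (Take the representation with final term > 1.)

282 = 11*25 + 7
25 = 3*7 + 4
7 = 1*4 + 3
4 = 1*3 + 1
3 = 3*1 + 0  (stop)
So 282/25 = [11; 3, 1, 1, 3].

[11; 3, 1, 1, 3]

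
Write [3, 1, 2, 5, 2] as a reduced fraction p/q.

Fold from the inside: start with 2/1.
  5 + 1/2 = 11/2
  2 + 2/11 = 24/11
  1 + 11/24 = 35/24
  3 + 24/35 = 129/35

129/35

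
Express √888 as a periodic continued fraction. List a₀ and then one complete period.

[29; 1, 3, 1, 58]

a₀ = ⌊√888⌋ = 29.
With m₀=0, d₀=1 and mₖ₊₁ = dₖaₖ − mₖ, dₖ₊₁ = (n − mₖ₊₁²)/dₖ, aₖ₊₁ = ⌊(a₀+mₖ₊₁)/dₖ₊₁⌋:
  k=1: m=29, d=47, a=1
  k=2: m=18, d=12, a=3
  k=3: m=18, d=47, a=1
  k=4: m=29, d=1, a=58
d=1 and a=2a₀=58 at k=4, so the next step gives (m, d) = (29, 47) again — its k=1 value — and the period has length 4.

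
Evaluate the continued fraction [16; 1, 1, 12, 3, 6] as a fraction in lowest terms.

Using pₖ = aₖpₖ₋₁ + pₖ₋₂ and qₖ = aₖqₖ₋₁ + qₖ₋₂:
  k=0: a=16, p=16, q=1
  k=1: a=1, p=17, q=1
  k=2: a=1, p=33, q=2
  k=3: a=12, p=413, q=25
  k=4: a=3, p=1272, q=77
  k=5: a=6, p=8045, q=487

8045/487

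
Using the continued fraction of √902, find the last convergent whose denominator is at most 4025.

54090/1801

√902 = [30; 30, 60, …] (period length 2).
Convergents:
  p_0/q_0 = 30/1
  p_1/q_1 = 901/30
  p_2/q_2 = 54090/1801
  p_3/q_3 = 1623601/54060
q_2 = 1801 ≤ 4025 < 54060 = q_3, so the answer is 54090/1801.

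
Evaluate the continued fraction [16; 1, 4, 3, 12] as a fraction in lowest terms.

Using pₖ = aₖpₖ₋₁ + pₖ₋₂ and qₖ = aₖqₖ₋₁ + qₖ₋₂:
  k=0: a=16, p=16, q=1
  k=1: a=1, p=17, q=1
  k=2: a=4, p=84, q=5
  k=3: a=3, p=269, q=16
  k=4: a=12, p=3312, q=197

3312/197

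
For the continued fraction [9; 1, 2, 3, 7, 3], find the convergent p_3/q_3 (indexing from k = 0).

97/10

Using pₖ = aₖpₖ₋₁ + pₖ₋₂, qₖ = aₖqₖ₋₁ + qₖ₋₂ (with p₋₁=1, p₋₂=0, q₋₁=0, q₋₂=1):
  k=0: a=9, p=9, q=1
  k=1: a=1, p=10, q=1
  k=2: a=2, p=29, q=3
  k=3: a=3, p=97, q=10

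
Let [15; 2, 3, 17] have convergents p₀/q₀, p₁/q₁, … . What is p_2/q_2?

108/7

Using pₖ = aₖpₖ₋₁ + pₖ₋₂, qₖ = aₖqₖ₋₁ + qₖ₋₂ (with p₋₁=1, p₋₂=0, q₋₁=0, q₋₂=1):
  k=0: a=15, p=15, q=1
  k=1: a=2, p=31, q=2
  k=2: a=3, p=108, q=7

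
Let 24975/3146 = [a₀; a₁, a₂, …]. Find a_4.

24975 = 7·3146 + 2953   →  a_0 = 7
3146 = 1·2953 + 193   →  a_1 = 1
2953 = 15·193 + 58   →  a_2 = 15
193 = 3·58 + 19   →  a_3 = 3
58 = 3·19 + 1   →  a_4 = 3

3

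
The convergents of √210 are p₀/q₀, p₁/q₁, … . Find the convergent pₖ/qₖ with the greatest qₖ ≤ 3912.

√210 = [14; 2, 28, …] (period length 2).
Convergents:
  p_0/q_0 = 14/1
  p_1/q_1 = 29/2
  p_2/q_2 = 826/57
  p_3/q_3 = 1681/116
  p_4/q_4 = 47894/3305
  p_5/q_5 = 97469/6726
q_4 = 3305 ≤ 3912 < 6726 = q_5, so the answer is 47894/3305.

47894/3305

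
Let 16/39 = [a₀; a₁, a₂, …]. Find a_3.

16 = 0·39 + 16   →  a_0 = 0
39 = 2·16 + 7   →  a_1 = 2
16 = 2·7 + 2   →  a_2 = 2
7 = 3·2 + 1   →  a_3 = 3

3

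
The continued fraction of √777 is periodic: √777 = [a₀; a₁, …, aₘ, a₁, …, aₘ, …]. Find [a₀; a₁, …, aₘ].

[27; 1, 6, 1, 54]

a₀ = ⌊√777⌋ = 27.
With m₀=0, d₀=1 and mₖ₊₁ = dₖaₖ − mₖ, dₖ₊₁ = (n − mₖ₊₁²)/dₖ, aₖ₊₁ = ⌊(a₀+mₖ₊₁)/dₖ₊₁⌋:
  k=1: m=27, d=48, a=1
  k=2: m=21, d=7, a=6
  k=3: m=21, d=48, a=1
  k=4: m=27, d=1, a=54
d=1 and a=2a₀=54 at k=4, so the next step gives (m, d) = (27, 48) again — its k=1 value — and the period has length 4.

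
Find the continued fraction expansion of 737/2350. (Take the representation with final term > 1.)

737 = 0*2350 + 737
2350 = 3*737 + 139
737 = 5*139 + 42
139 = 3*42 + 13
42 = 3*13 + 3
13 = 4*3 + 1
3 = 3*1 + 0  (stop)
So 737/2350 = [0; 3, 5, 3, 3, 4, 3].

[0; 3, 5, 3, 3, 4, 3]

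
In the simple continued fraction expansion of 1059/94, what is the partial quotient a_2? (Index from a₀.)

1

1059 = 11·94 + 25   →  a_0 = 11
94 = 3·25 + 19   →  a_1 = 3
25 = 1·19 + 6   →  a_2 = 1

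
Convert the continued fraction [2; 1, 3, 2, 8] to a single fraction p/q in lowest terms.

Using pₖ = aₖpₖ₋₁ + pₖ₋₂ and qₖ = aₖqₖ₋₁ + qₖ₋₂:
  k=0: a=2, p=2, q=1
  k=1: a=1, p=3, q=1
  k=2: a=3, p=11, q=4
  k=3: a=2, p=25, q=9
  k=4: a=8, p=211, q=76

211/76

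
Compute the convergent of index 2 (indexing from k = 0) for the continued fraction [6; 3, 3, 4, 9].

Using pₖ = aₖpₖ₋₁ + pₖ₋₂, qₖ = aₖqₖ₋₁ + qₖ₋₂ (with p₋₁=1, p₋₂=0, q₋₁=0, q₋₂=1):
  k=0: a=6, p=6, q=1
  k=1: a=3, p=19, q=3
  k=2: a=3, p=63, q=10

63/10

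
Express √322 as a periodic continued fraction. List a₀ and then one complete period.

[17; 1, 16, 1, 34]

a₀ = ⌊√322⌋ = 17.
With m₀=0, d₀=1 and mₖ₊₁ = dₖaₖ − mₖ, dₖ₊₁ = (n − mₖ₊₁²)/dₖ, aₖ₊₁ = ⌊(a₀+mₖ₊₁)/dₖ₊₁⌋:
  k=1: m=17, d=33, a=1
  k=2: m=16, d=2, a=16
  k=3: m=16, d=33, a=1
  k=4: m=17, d=1, a=34
d=1 and a=2a₀=34 at k=4, so the next step gives (m, d) = (17, 33) again — its k=1 value — and the period has length 4.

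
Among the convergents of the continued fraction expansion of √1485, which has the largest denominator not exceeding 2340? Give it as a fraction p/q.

√1485 = [38; 1, 1, 6, 1, 1, 76, …] (period length 6).
Convergents:
  p_0/q_0 = 38/1
  p_1/q_1 = 39/1
  p_2/q_2 = 77/2
  p_3/q_3 = 501/13
  p_4/q_4 = 578/15
  p_5/q_5 = 1079/28
  p_6/q_6 = 82582/2143
  p_7/q_7 = 83661/2171
  p_8/q_8 = 166243/4314
q_7 = 2171 ≤ 2340 < 4314 = q_8, so the answer is 83661/2171.

83661/2171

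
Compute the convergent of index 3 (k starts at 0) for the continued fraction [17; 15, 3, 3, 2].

2611/153

Using pₖ = aₖpₖ₋₁ + pₖ₋₂, qₖ = aₖqₖ₋₁ + qₖ₋₂ (with p₋₁=1, p₋₂=0, q₋₁=0, q₋₂=1):
  k=0: a=17, p=17, q=1
  k=1: a=15, p=256, q=15
  k=2: a=3, p=785, q=46
  k=3: a=3, p=2611, q=153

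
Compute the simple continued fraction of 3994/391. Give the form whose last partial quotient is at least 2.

3994 = 10·391 + 84
391 = 4·84 + 55
84 = 1·55 + 29
55 = 1·29 + 26
29 = 1·26 + 3
26 = 8·3 + 2
3 = 1·2 + 1
2 = 2·1 + 0  (stop)
So 3994/391 = [10; 4, 1, 1, 1, 8, 1, 2].

[10; 4, 1, 1, 1, 8, 1, 2]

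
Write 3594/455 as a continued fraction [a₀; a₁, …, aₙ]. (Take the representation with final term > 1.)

[7; 1, 8, 1, 8, 5]

3594 = 7×455 + 409
455 = 1×409 + 46
409 = 8×46 + 41
46 = 1×41 + 5
41 = 8×5 + 1
5 = 5×1 + 0  (stop)
So 3594/455 = [7; 1, 8, 1, 8, 5].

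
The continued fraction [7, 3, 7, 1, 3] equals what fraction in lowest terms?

710/97

Fold from the inside: start with 3/1.
  1 + 1/3 = 4/3
  7 + 3/4 = 31/4
  3 + 4/31 = 97/31
  7 + 31/97 = 710/97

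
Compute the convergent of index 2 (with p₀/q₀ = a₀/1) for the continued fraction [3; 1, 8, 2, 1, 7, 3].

Using pₖ = aₖpₖ₋₁ + pₖ₋₂, qₖ = aₖqₖ₋₁ + qₖ₋₂ (with p₋₁=1, p₋₂=0, q₋₁=0, q₋₂=1):
  k=0: a=3, p=3, q=1
  k=1: a=1, p=4, q=1
  k=2: a=8, p=35, q=9

35/9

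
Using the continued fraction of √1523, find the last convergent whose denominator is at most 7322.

118755/3043

√1523 = [39; 39, 78, …] (period length 2).
Convergents:
  p_0/q_0 = 39/1
  p_1/q_1 = 1522/39
  p_2/q_2 = 118755/3043
  p_3/q_3 = 4632967/118716
q_2 = 3043 ≤ 7322 < 118716 = q_3, so the answer is 118755/3043.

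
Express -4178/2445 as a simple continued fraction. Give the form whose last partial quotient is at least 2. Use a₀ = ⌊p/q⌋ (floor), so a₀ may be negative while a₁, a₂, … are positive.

[-2; 3, 2, 3, 3, 2, 13]

-4178 = -2·2445 + 712
2445 = 3·712 + 309
712 = 2·309 + 94
309 = 3·94 + 27
94 = 3·27 + 13
27 = 2·13 + 1
13 = 13·1 + 0  (stop)
So -4178/2445 = [-2; 3, 2, 3, 3, 2, 13].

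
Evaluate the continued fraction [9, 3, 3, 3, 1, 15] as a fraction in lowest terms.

6307/678

Using pₖ = aₖpₖ₋₁ + pₖ₋₂ and qₖ = aₖqₖ₋₁ + qₖ₋₂:
  k=0: a=9, p=9, q=1
  k=1: a=3, p=28, q=3
  k=2: a=3, p=93, q=10
  k=3: a=3, p=307, q=33
  k=4: a=1, p=400, q=43
  k=5: a=15, p=6307, q=678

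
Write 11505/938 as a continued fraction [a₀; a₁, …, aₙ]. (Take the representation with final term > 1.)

[12; 3, 1, 3, 3, 2, 2, 3]

11505 = 12·938 + 249
938 = 3·249 + 191
249 = 1·191 + 58
191 = 3·58 + 17
58 = 3·17 + 7
17 = 2·7 + 3
7 = 2·3 + 1
3 = 3·1 + 0  (stop)
So 11505/938 = [12; 3, 1, 3, 3, 2, 2, 3].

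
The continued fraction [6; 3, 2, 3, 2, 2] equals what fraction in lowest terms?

843/134

Using pₖ = aₖpₖ₋₁ + pₖ₋₂ and qₖ = aₖqₖ₋₁ + qₖ₋₂:
  k=0: a=6, p=6, q=1
  k=1: a=3, p=19, q=3
  k=2: a=2, p=44, q=7
  k=3: a=3, p=151, q=24
  k=4: a=2, p=346, q=55
  k=5: a=2, p=843, q=134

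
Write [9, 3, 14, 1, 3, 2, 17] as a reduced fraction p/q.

Using pₖ = aₖpₖ₋₁ + pₖ₋₂ and qₖ = aₖqₖ₋₁ + qₖ₋₂:
  k=0: a=9, p=9, q=1
  k=1: a=3, p=28, q=3
  k=2: a=14, p=401, q=43
  k=3: a=1, p=429, q=46
  k=4: a=3, p=1688, q=181
  k=5: a=2, p=3805, q=408
  k=6: a=17, p=66373, q=7117

66373/7117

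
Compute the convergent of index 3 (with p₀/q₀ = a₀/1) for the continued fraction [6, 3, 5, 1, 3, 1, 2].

Using pₖ = aₖpₖ₋₁ + pₖ₋₂, qₖ = aₖqₖ₋₁ + qₖ₋₂ (with p₋₁=1, p₋₂=0, q₋₁=0, q₋₂=1):
  k=0: a=6, p=6, q=1
  k=1: a=3, p=19, q=3
  k=2: a=5, p=101, q=16
  k=3: a=1, p=120, q=19

120/19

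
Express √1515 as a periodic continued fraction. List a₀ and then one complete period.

a₀ = ⌊√1515⌋ = 38.
With m₀=0, d₀=1 and mₖ₊₁ = dₖaₖ − mₖ, dₖ₊₁ = (n − mₖ₊₁²)/dₖ, aₖ₊₁ = ⌊(a₀+mₖ₊₁)/dₖ₊₁⌋:
  k=1: m=38, d=71, a=1
  k=2: m=33, d=6, a=11
  k=3: m=33, d=71, a=1
  k=4: m=38, d=1, a=76
d=1 and a=2a₀=76 at k=4, so the next step gives (m, d) = (38, 71) again — its k=1 value — and the period has length 4.

[38; 1, 11, 1, 76]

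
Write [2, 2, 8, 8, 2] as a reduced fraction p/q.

724/293

Using pₖ = aₖpₖ₋₁ + pₖ₋₂ and qₖ = aₖqₖ₋₁ + qₖ₋₂:
  k=0: a=2, p=2, q=1
  k=1: a=2, p=5, q=2
  k=2: a=8, p=42, q=17
  k=3: a=8, p=341, q=138
  k=4: a=2, p=724, q=293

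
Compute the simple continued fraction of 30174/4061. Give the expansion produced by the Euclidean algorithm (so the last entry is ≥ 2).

30174 = 7*4061 + 1747
4061 = 2*1747 + 567
1747 = 3*567 + 46
567 = 12*46 + 15
46 = 3*15 + 1
15 = 15*1 + 0  (stop)
So 30174/4061 = [7; 2, 3, 12, 3, 15].

[7; 2, 3, 12, 3, 15]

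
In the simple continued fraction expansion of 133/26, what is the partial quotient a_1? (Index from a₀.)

133 = 5·26 + 3   →  a_0 = 5
26 = 8·3 + 2   →  a_1 = 8

8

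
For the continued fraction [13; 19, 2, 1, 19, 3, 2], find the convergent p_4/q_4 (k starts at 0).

Using pₖ = aₖpₖ₋₁ + pₖ₋₂, qₖ = aₖqₖ₋₁ + qₖ₋₂ (with p₋₁=1, p₋₂=0, q₋₁=0, q₋₂=1):
  k=0: a=13, p=13, q=1
  k=1: a=19, p=248, q=19
  k=2: a=2, p=509, q=39
  k=3: a=1, p=757, q=58
  k=4: a=19, p=14892, q=1141

14892/1141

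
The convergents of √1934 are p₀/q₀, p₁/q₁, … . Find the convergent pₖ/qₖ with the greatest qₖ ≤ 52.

√1934 = [43; 1, 42, 1, 86, …] (period length 4).
Convergents:
  p_0/q_0 = 43/1
  p_1/q_1 = 44/1
  p_2/q_2 = 1891/43
  p_3/q_3 = 1935/44
  p_4/q_4 = 168301/3827
q_3 = 44 ≤ 52 < 3827 = q_4, so the answer is 1935/44.

1935/44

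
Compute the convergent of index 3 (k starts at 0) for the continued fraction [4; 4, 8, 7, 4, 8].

Using pₖ = aₖpₖ₋₁ + pₖ₋₂, qₖ = aₖqₖ₋₁ + qₖ₋₂ (with p₋₁=1, p₋₂=0, q₋₁=0, q₋₂=1):
  k=0: a=4, p=4, q=1
  k=1: a=4, p=17, q=4
  k=2: a=8, p=140, q=33
  k=3: a=7, p=997, q=235

997/235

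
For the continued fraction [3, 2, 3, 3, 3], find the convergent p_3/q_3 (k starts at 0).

79/23

Using pₖ = aₖpₖ₋₁ + pₖ₋₂, qₖ = aₖqₖ₋₁ + qₖ₋₂ (with p₋₁=1, p₋₂=0, q₋₁=0, q₋₂=1):
  k=0: a=3, p=3, q=1
  k=1: a=2, p=7, q=2
  k=2: a=3, p=24, q=7
  k=3: a=3, p=79, q=23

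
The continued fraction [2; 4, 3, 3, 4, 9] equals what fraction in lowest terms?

3813/1708

Fold from the inside: start with 9/1.
  4 + 1/9 = 37/9
  3 + 9/37 = 120/37
  3 + 37/120 = 397/120
  4 + 120/397 = 1708/397
  2 + 397/1708 = 3813/1708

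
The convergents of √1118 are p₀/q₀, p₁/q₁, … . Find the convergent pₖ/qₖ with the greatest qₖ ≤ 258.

√1118 = [33; 2, 3, 2, 3, 2, 66, …] (period length 6).
Convergents:
  p_0/q_0 = 33/1
  p_1/q_1 = 67/2
  p_2/q_2 = 234/7
  p_3/q_3 = 535/16
  p_4/q_4 = 1839/55
  p_5/q_5 = 4213/126
  p_6/q_6 = 279897/8371
q_5 = 126 ≤ 258 < 8371 = q_6, so the answer is 4213/126.

4213/126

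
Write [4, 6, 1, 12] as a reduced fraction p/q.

373/90

Fold from the inside: start with 12/1.
  1 + 1/12 = 13/12
  6 + 12/13 = 90/13
  4 + 13/90 = 373/90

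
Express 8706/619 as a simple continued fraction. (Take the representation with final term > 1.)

8706 = 14·619 + 40
619 = 15·40 + 19
40 = 2·19 + 2
19 = 9·2 + 1
2 = 2·1 + 0  (stop)
So 8706/619 = [14; 15, 2, 9, 2].

[14; 15, 2, 9, 2]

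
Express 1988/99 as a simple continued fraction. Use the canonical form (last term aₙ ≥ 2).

[20; 12, 2, 1, 2]

1988 = 20*99 + 8
99 = 12*8 + 3
8 = 2*3 + 2
3 = 1*2 + 1
2 = 2*1 + 0  (stop)
So 1988/99 = [20; 12, 2, 1, 2].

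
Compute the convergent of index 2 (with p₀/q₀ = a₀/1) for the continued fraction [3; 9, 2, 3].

Using pₖ = aₖpₖ₋₁ + pₖ₋₂, qₖ = aₖqₖ₋₁ + qₖ₋₂ (with p₋₁=1, p₋₂=0, q₋₁=0, q₋₂=1):
  k=0: a=3, p=3, q=1
  k=1: a=9, p=28, q=9
  k=2: a=2, p=59, q=19

59/19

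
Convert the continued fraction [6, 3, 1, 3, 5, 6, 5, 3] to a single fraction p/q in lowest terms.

Using pₖ = aₖpₖ₋₁ + pₖ₋₂ and qₖ = aₖqₖ₋₁ + qₖ₋₂:
  k=0: a=6, p=6, q=1
  k=1: a=3, p=19, q=3
  k=2: a=1, p=25, q=4
  k=3: a=3, p=94, q=15
  k=4: a=5, p=495, q=79
  k=5: a=6, p=3064, q=489
  k=6: a=5, p=15815, q=2524
  k=7: a=3, p=50509, q=8061

50509/8061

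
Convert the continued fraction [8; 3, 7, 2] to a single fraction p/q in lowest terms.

391/47

Using pₖ = aₖpₖ₋₁ + pₖ₋₂ and qₖ = aₖqₖ₋₁ + qₖ₋₂:
  k=0: a=8, p=8, q=1
  k=1: a=3, p=25, q=3
  k=2: a=7, p=183, q=22
  k=3: a=2, p=391, q=47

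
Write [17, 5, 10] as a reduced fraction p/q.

877/51

Fold from the inside: start with 10/1.
  5 + 1/10 = 51/10
  17 + 10/51 = 877/51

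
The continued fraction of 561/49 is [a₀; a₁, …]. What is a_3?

2

561 = 11·49 + 22   →  a_0 = 11
49 = 2·22 + 5   →  a_1 = 2
22 = 4·5 + 2   →  a_2 = 4
5 = 2·2 + 1   →  a_3 = 2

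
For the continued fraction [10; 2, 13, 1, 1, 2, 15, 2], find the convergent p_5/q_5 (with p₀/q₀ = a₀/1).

Using pₖ = aₖpₖ₋₁ + pₖ₋₂, qₖ = aₖqₖ₋₁ + qₖ₋₂ (with p₋₁=1, p₋₂=0, q₋₁=0, q₋₂=1):
  k=0: a=10, p=10, q=1
  k=1: a=2, p=21, q=2
  k=2: a=13, p=283, q=27
  k=3: a=1, p=304, q=29
  k=4: a=1, p=587, q=56
  k=5: a=2, p=1478, q=141

1478/141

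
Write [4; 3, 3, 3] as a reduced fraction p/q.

142/33

Using pₖ = aₖpₖ₋₁ + pₖ₋₂ and qₖ = aₖqₖ₋₁ + qₖ₋₂:
  k=0: a=4, p=4, q=1
  k=1: a=3, p=13, q=3
  k=2: a=3, p=43, q=10
  k=3: a=3, p=142, q=33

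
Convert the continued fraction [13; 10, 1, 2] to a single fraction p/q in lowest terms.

419/32

Fold from the inside: start with 2/1.
  1 + 1/2 = 3/2
  10 + 2/3 = 32/3
  13 + 3/32 = 419/32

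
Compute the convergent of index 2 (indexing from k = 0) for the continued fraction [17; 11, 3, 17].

581/34

Using pₖ = aₖpₖ₋₁ + pₖ₋₂, qₖ = aₖqₖ₋₁ + qₖ₋₂ (with p₋₁=1, p₋₂=0, q₋₁=0, q₋₂=1):
  k=0: a=17, p=17, q=1
  k=1: a=11, p=188, q=11
  k=2: a=3, p=581, q=34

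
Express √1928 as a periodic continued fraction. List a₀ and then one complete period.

a₀ = ⌊√1928⌋ = 43.

[43; 1, 9, 1, 86]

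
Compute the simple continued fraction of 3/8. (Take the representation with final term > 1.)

3 = 0*8 + 3
8 = 2*3 + 2
3 = 1*2 + 1
2 = 2*1 + 0  (stop)
So 3/8 = [0; 2, 1, 2].

[0; 2, 1, 2]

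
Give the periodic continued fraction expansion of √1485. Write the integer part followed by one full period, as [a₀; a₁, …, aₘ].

[38; 1, 1, 6, 1, 1, 76]

a₀ = ⌊√1485⌋ = 38.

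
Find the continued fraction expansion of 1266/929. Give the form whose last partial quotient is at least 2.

[1; 2, 1, 3, 9, 9]

1266 = 1×929 + 337
929 = 2×337 + 255
337 = 1×255 + 82
255 = 3×82 + 9
82 = 9×9 + 1
9 = 9×1 + 0  (stop)
So 1266/929 = [1; 2, 1, 3, 9, 9].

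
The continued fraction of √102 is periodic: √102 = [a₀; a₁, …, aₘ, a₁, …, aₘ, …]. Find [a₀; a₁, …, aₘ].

[10; 10, 20]

a₀ = ⌊√102⌋ = 10.
With m₀=0, d₀=1 and mₖ₊₁ = dₖaₖ − mₖ, dₖ₊₁ = (n − mₖ₊₁²)/dₖ, aₖ₊₁ = ⌊(a₀+mₖ₊₁)/dₖ₊₁⌋:
  k=1: m=10, d=2, a=10
  k=2: m=10, d=1, a=20
d=1 and a=2a₀=20 at k=2, so the next step gives (m, d) = (10, 2) again — its k=1 value — and the period has length 2.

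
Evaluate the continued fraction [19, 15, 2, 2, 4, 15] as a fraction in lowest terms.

Using pₖ = aₖpₖ₋₁ + pₖ₋₂ and qₖ = aₖqₖ₋₁ + qₖ₋₂:
  k=0: a=19, p=19, q=1
  k=1: a=15, p=286, q=15
  k=2: a=2, p=591, q=31
  k=3: a=2, p=1468, q=77
  k=4: a=4, p=6463, q=339
  k=5: a=15, p=98413, q=5162

98413/5162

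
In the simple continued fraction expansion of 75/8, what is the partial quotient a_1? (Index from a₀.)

75 = 9·8 + 3   →  a_0 = 9
8 = 2·3 + 2   →  a_1 = 2

2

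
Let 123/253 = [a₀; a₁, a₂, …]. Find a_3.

1

123 = 0·253 + 123   →  a_0 = 0
253 = 2·123 + 7   →  a_1 = 2
123 = 17·7 + 4   →  a_2 = 17
7 = 1·4 + 3   →  a_3 = 1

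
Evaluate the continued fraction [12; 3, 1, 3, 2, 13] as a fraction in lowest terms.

Using pₖ = aₖpₖ₋₁ + pₖ₋₂ and qₖ = aₖqₖ₋₁ + qₖ₋₂:
  k=0: a=12, p=12, q=1
  k=1: a=3, p=37, q=3
  k=2: a=1, p=49, q=4
  k=3: a=3, p=184, q=15
  k=4: a=2, p=417, q=34
  k=5: a=13, p=5605, q=457

5605/457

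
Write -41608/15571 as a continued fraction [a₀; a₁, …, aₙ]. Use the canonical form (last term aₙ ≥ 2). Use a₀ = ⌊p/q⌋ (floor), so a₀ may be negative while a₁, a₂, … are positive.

[-3; 3, 19, 1, 16, 15]

-41608 = -3×15571 + 5105
15571 = 3×5105 + 256
5105 = 19×256 + 241
256 = 1×241 + 15
241 = 16×15 + 1
15 = 15×1 + 0  (stop)
So -41608/15571 = [-3; 3, 19, 1, 16, 15].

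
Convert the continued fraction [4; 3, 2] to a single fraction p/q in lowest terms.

30/7

Using pₖ = aₖpₖ₋₁ + pₖ₋₂ and qₖ = aₖqₖ₋₁ + qₖ₋₂:
  k=0: a=4, p=4, q=1
  k=1: a=3, p=13, q=3
  k=2: a=2, p=30, q=7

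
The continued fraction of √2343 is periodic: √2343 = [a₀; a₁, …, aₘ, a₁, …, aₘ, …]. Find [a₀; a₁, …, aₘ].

[48; 2, 2, 8, 2, 2, 96]

a₀ = ⌊√2343⌋ = 48.
With m₀=0, d₀=1 and mₖ₊₁ = dₖaₖ − mₖ, dₖ₊₁ = (n − mₖ₊₁²)/dₖ, aₖ₊₁ = ⌊(a₀+mₖ₊₁)/dₖ₊₁⌋:
  k=1: m=48, d=39, a=2
  k=2: m=30, d=37, a=2
  k=3: m=44, d=11, a=8
  k=4: m=44, d=37, a=2
  k=5: m=30, d=39, a=2
  k=6: m=48, d=1, a=96
d=1 and a=2a₀=96 at k=6, so the next step gives (m, d) = (48, 39) again — its k=1 value — and the period has length 6.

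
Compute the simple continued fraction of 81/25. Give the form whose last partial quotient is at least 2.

81 = 3*25 + 6
25 = 4*6 + 1
6 = 6*1 + 0  (stop)
So 81/25 = [3; 4, 6].

[3; 4, 6]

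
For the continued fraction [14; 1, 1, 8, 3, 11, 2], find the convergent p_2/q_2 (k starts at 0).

Using pₖ = aₖpₖ₋₁ + pₖ₋₂, qₖ = aₖqₖ₋₁ + qₖ₋₂ (with p₋₁=1, p₋₂=0, q₋₁=0, q₋₂=1):
  k=0: a=14, p=14, q=1
  k=1: a=1, p=15, q=1
  k=2: a=1, p=29, q=2

29/2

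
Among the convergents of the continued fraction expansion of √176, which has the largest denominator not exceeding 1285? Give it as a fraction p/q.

√176 = [13; 3, 1, 3, 26, …] (period length 4).
Convergents:
  p_0/q_0 = 13/1
  p_1/q_1 = 40/3
  p_2/q_2 = 53/4
  p_3/q_3 = 199/15
  p_4/q_4 = 5227/394
  p_5/q_5 = 15880/1197
  p_6/q_6 = 21107/1591
q_5 = 1197 ≤ 1285 < 1591 = q_6, so the answer is 15880/1197.

15880/1197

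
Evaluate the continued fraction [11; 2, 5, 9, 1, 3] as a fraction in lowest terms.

Using pₖ = aₖpₖ₋₁ + pₖ₋₂ and qₖ = aₖqₖ₋₁ + qₖ₋₂:
  k=0: a=11, p=11, q=1
  k=1: a=2, p=23, q=2
  k=2: a=5, p=126, q=11
  k=3: a=9, p=1157, q=101
  k=4: a=1, p=1283, q=112
  k=5: a=3, p=5006, q=437

5006/437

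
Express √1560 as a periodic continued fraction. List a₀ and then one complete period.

[39; 2, 78]

a₀ = ⌊√1560⌋ = 39.
With m₀=0, d₀=1 and mₖ₊₁ = dₖaₖ − mₖ, dₖ₊₁ = (n − mₖ₊₁²)/dₖ, aₖ₊₁ = ⌊(a₀+mₖ₊₁)/dₖ₊₁⌋:
  k=1: m=39, d=39, a=2
  k=2: m=39, d=1, a=78
d=1 and a=2a₀=78 at k=2, so the next step gives (m, d) = (39, 39) again — its k=1 value — and the period has length 2.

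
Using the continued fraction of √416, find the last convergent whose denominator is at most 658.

√416 = [20; 2, 1, 1, 9, 1, 1, 2, 40, …] (period length 8).
Convergents:
  p_0/q_0 = 20/1
  p_1/q_1 = 41/2
  p_2/q_2 = 61/3
  p_3/q_3 = 102/5
  p_4/q_4 = 979/48
  p_5/q_5 = 1081/53
  p_6/q_6 = 2060/101
  p_7/q_7 = 5201/255
  p_8/q_8 = 210100/10301
q_7 = 255 ≤ 658 < 10301 = q_8, so the answer is 5201/255.

5201/255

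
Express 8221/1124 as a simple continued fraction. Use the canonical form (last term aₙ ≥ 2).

8221 = 7×1124 + 353
1124 = 3×353 + 65
353 = 5×65 + 28
65 = 2×28 + 9
28 = 3×9 + 1
9 = 9×1 + 0  (stop)
So 8221/1124 = [7; 3, 5, 2, 3, 9].

[7; 3, 5, 2, 3, 9]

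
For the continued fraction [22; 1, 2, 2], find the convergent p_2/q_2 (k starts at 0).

Using pₖ = aₖpₖ₋₁ + pₖ₋₂, qₖ = aₖqₖ₋₁ + qₖ₋₂ (with p₋₁=1, p₋₂=0, q₋₁=0, q₋₂=1):
  k=0: a=22, p=22, q=1
  k=1: a=1, p=23, q=1
  k=2: a=2, p=68, q=3

68/3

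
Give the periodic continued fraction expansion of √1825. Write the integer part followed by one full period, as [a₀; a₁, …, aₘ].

[42; 1, 2, 1, 1, 2, 1, 84]

a₀ = ⌊√1825⌋ = 42.
With m₀=0, d₀=1 and mₖ₊₁ = dₖaₖ − mₖ, dₖ₊₁ = (n − mₖ₊₁²)/dₖ, aₖ₊₁ = ⌊(a₀+mₖ₊₁)/dₖ₊₁⌋:
  k=1: m=42, d=61, a=1
  k=2: m=19, d=24, a=2
  k=3: m=29, d=41, a=1
  k=4: m=12, d=41, a=1
  k=5: m=29, d=24, a=2
  k=6: m=19, d=61, a=1
  k=7: m=42, d=1, a=84
d=1 and a=2a₀=84 at k=7, so the next step gives (m, d) = (42, 61) again — its k=1 value — and the period has length 7.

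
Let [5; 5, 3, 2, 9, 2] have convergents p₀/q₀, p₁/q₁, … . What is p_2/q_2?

83/16

Using pₖ = aₖpₖ₋₁ + pₖ₋₂, qₖ = aₖqₖ₋₁ + qₖ₋₂ (with p₋₁=1, p₋₂=0, q₋₁=0, q₋₂=1):
  k=0: a=5, p=5, q=1
  k=1: a=5, p=26, q=5
  k=2: a=3, p=83, q=16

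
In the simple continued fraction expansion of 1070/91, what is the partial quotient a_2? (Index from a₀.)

3

1070 = 11·91 + 69   →  a_0 = 11
91 = 1·69 + 22   →  a_1 = 1
69 = 3·22 + 3   →  a_2 = 3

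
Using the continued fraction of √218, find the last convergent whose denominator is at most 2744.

29633/2007

√218 = [14; 1, 3, 3, 1, 28, …] (period length 5).
Convergents:
  p_0/q_0 = 14/1
  p_1/q_1 = 15/1
  p_2/q_2 = 59/4
  p_3/q_3 = 192/13
  p_4/q_4 = 251/17
  p_5/q_5 = 7220/489
  p_6/q_6 = 7471/506
  p_7/q_7 = 29633/2007
  p_8/q_8 = 96370/6527
q_7 = 2007 ≤ 2744 < 6527 = q_8, so the answer is 29633/2007.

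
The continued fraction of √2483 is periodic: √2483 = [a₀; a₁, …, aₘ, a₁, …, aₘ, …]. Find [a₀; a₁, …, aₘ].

a₀ = ⌊√2483⌋ = 49.
With m₀=0, d₀=1 and mₖ₊₁ = dₖaₖ − mₖ, dₖ₊₁ = (n − mₖ₊₁²)/dₖ, aₖ₊₁ = ⌊(a₀+mₖ₊₁)/dₖ₊₁⌋:
  k=1: m=49, d=82, a=1
  k=2: m=33, d=17, a=4
  k=3: m=35, d=74, a=1
  k=4: m=39, d=13, a=6
  k=5: m=39, d=74, a=1
  k=6: m=35, d=17, a=4
  k=7: m=33, d=82, a=1
  k=8: m=49, d=1, a=98
d=1 and a=2a₀=98 at k=8, so the next step gives (m, d) = (49, 82) again — its k=1 value — and the period has length 8.

[49; 1, 4, 1, 6, 1, 4, 1, 98]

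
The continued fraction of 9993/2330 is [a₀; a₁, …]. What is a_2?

2

9993 = 4·2330 + 673   →  a_0 = 4
2330 = 3·673 + 311   →  a_1 = 3
673 = 2·311 + 51   →  a_2 = 2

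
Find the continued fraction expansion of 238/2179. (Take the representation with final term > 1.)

238 = 0*2179 + 238
2179 = 9*238 + 37
238 = 6*37 + 16
37 = 2*16 + 5
16 = 3*5 + 1
5 = 5*1 + 0  (stop)
So 238/2179 = [0; 9, 6, 2, 3, 5].

[0; 9, 6, 2, 3, 5]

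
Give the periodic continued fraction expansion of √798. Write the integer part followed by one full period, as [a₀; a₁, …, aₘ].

[28; 4, 56]

a₀ = ⌊√798⌋ = 28.
With m₀=0, d₀=1 and mₖ₊₁ = dₖaₖ − mₖ, dₖ₊₁ = (n − mₖ₊₁²)/dₖ, aₖ₊₁ = ⌊(a₀+mₖ₊₁)/dₖ₊₁⌋:
  k=1: m=28, d=14, a=4
  k=2: m=28, d=1, a=56
d=1 and a=2a₀=56 at k=2, so the next step gives (m, d) = (28, 14) again — its k=1 value — and the period has length 2.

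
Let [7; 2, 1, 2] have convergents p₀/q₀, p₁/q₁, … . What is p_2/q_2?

22/3

Using pₖ = aₖpₖ₋₁ + pₖ₋₂, qₖ = aₖqₖ₋₁ + qₖ₋₂ (with p₋₁=1, p₋₂=0, q₋₁=0, q₋₂=1):
  k=0: a=7, p=7, q=1
  k=1: a=2, p=15, q=2
  k=2: a=1, p=22, q=3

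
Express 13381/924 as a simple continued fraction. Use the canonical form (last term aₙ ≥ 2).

13381 = 14·924 + 445
924 = 2·445 + 34
445 = 13·34 + 3
34 = 11·3 + 1
3 = 3·1 + 0  (stop)
So 13381/924 = [14; 2, 13, 11, 3].

[14; 2, 13, 11, 3]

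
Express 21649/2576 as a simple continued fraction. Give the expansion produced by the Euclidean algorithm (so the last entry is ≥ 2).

[8; 2, 2, 9, 3, 8, 2]

21649 = 8·2576 + 1041
2576 = 2·1041 + 494
1041 = 2·494 + 53
494 = 9·53 + 17
53 = 3·17 + 2
17 = 8·2 + 1
2 = 2·1 + 0  (stop)
So 21649/2576 = [8; 2, 2, 9, 3, 8, 2].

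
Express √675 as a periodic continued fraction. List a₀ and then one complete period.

a₀ = ⌊√675⌋ = 25.
With m₀=0, d₀=1 and mₖ₊₁ = dₖaₖ − mₖ, dₖ₊₁ = (n − mₖ₊₁²)/dₖ, aₖ₊₁ = ⌊(a₀+mₖ₊₁)/dₖ₊₁⌋:
  k=1: m=25, d=50, a=1
  k=2: m=25, d=1, a=50
d=1 and a=2a₀=50 at k=2, so the next step gives (m, d) = (25, 50) again — its k=1 value — and the period has length 2.

[25; 1, 50]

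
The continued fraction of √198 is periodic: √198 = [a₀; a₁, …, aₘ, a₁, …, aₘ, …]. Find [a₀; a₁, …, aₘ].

[14; 14, 28]

a₀ = ⌊√198⌋ = 14.
With m₀=0, d₀=1 and mₖ₊₁ = dₖaₖ − mₖ, dₖ₊₁ = (n − mₖ₊₁²)/dₖ, aₖ₊₁ = ⌊(a₀+mₖ₊₁)/dₖ₊₁⌋:
  k=1: m=14, d=2, a=14
  k=2: m=14, d=1, a=28
d=1 and a=2a₀=28 at k=2, so the next step gives (m, d) = (14, 2) again — its k=1 value — and the period has length 2.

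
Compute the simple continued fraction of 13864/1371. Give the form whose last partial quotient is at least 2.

13864 = 10·1371 + 154
1371 = 8·154 + 139
154 = 1·139 + 15
139 = 9·15 + 4
15 = 3·4 + 3
4 = 1·3 + 1
3 = 3·1 + 0  (stop)
So 13864/1371 = [10; 8, 1, 9, 3, 1, 3].

[10; 8, 1, 9, 3, 1, 3]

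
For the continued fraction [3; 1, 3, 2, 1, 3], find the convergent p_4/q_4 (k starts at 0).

Using pₖ = aₖpₖ₋₁ + pₖ₋₂, qₖ = aₖqₖ₋₁ + qₖ₋₂ (with p₋₁=1, p₋₂=0, q₋₁=0, q₋₂=1):
  k=0: a=3, p=3, q=1
  k=1: a=1, p=4, q=1
  k=2: a=3, p=15, q=4
  k=3: a=2, p=34, q=9
  k=4: a=1, p=49, q=13

49/13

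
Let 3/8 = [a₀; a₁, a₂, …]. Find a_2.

1

3 = 0·8 + 3   →  a_0 = 0
8 = 2·3 + 2   →  a_1 = 2
3 = 1·2 + 1   →  a_2 = 1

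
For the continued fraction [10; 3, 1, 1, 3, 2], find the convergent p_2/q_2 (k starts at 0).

Using pₖ = aₖpₖ₋₁ + pₖ₋₂, qₖ = aₖqₖ₋₁ + qₖ₋₂ (with p₋₁=1, p₋₂=0, q₋₁=0, q₋₂=1):
  k=0: a=10, p=10, q=1
  k=1: a=3, p=31, q=3
  k=2: a=1, p=41, q=4

41/4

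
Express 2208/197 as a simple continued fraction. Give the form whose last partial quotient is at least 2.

2208 = 11·197 + 41
197 = 4·41 + 33
41 = 1·33 + 8
33 = 4·8 + 1
8 = 8·1 + 0  (stop)
So 2208/197 = [11; 4, 1, 4, 8].

[11; 4, 1, 4, 8]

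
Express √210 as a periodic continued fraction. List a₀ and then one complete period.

a₀ = ⌊√210⌋ = 14.
With m₀=0, d₀=1 and mₖ₊₁ = dₖaₖ − mₖ, dₖ₊₁ = (n − mₖ₊₁²)/dₖ, aₖ₊₁ = ⌊(a₀+mₖ₊₁)/dₖ₊₁⌋:
  k=1: m=14, d=14, a=2
  k=2: m=14, d=1, a=28
d=1 and a=2a₀=28 at k=2, so the next step gives (m, d) = (14, 14) again — its k=1 value — and the period has length 2.

[14; 2, 28]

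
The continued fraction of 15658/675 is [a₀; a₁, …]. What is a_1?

15658 = 23·675 + 133   →  a_0 = 23
675 = 5·133 + 10   →  a_1 = 5

5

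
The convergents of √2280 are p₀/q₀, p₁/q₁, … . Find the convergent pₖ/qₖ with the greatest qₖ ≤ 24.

191/4

√2280 = [47; 1, 2, 1, 94, …] (period length 4).
Convergents:
  p_0/q_0 = 47/1
  p_1/q_1 = 48/1
  p_2/q_2 = 143/3
  p_3/q_3 = 191/4
  p_4/q_4 = 18097/379
q_3 = 4 ≤ 24 < 379 = q_4, so the answer is 191/4.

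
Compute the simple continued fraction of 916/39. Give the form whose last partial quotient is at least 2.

[23; 2, 19]

916 = 23·39 + 19
39 = 2·19 + 1
19 = 19·1 + 0  (stop)
So 916/39 = [23; 2, 19].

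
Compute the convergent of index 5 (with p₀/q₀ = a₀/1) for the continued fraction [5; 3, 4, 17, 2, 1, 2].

Using pₖ = aₖpₖ₋₁ + pₖ₋₂, qₖ = aₖqₖ₋₁ + qₖ₋₂ (with p₋₁=1, p₋₂=0, q₋₁=0, q₋₂=1):
  k=0: a=5, p=5, q=1
  k=1: a=3, p=16, q=3
  k=2: a=4, p=69, q=13
  k=3: a=17, p=1189, q=224
  k=4: a=2, p=2447, q=461
  k=5: a=1, p=3636, q=685

3636/685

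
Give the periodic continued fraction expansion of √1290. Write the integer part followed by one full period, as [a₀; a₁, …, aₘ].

a₀ = ⌊√1290⌋ = 35.
With m₀=0, d₀=1 and mₖ₊₁ = dₖaₖ − mₖ, dₖ₊₁ = (n − mₖ₊₁²)/dₖ, aₖ₊₁ = ⌊(a₀+mₖ₊₁)/dₖ₊₁⌋:
  k=1: m=35, d=65, a=1
  k=2: m=30, d=6, a=10
  k=3: m=30, d=65, a=1
  k=4: m=35, d=1, a=70
d=1 and a=2a₀=70 at k=4, so the next step gives (m, d) = (35, 65) again — its k=1 value — and the period has length 4.

[35; 1, 10, 1, 70]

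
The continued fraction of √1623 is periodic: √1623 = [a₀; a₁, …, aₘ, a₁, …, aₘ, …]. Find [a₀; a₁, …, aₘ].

a₀ = ⌊√1623⌋ = 40.
With m₀=0, d₀=1 and mₖ₊₁ = dₖaₖ − mₖ, dₖ₊₁ = (n − mₖ₊₁²)/dₖ, aₖ₊₁ = ⌊(a₀+mₖ₊₁)/dₖ₊₁⌋:
  k=1: m=40, d=23, a=3
  k=2: m=29, d=34, a=2
  k=3: m=39, d=3, a=26
  k=4: m=39, d=34, a=2
  k=5: m=29, d=23, a=3
  k=6: m=40, d=1, a=80
d=1 and a=2a₀=80 at k=6, so the next step gives (m, d) = (40, 23) again — its k=1 value — and the period has length 6.

[40; 3, 2, 26, 2, 3, 80]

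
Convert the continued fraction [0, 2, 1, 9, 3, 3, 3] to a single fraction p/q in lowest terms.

Fold from the inside: start with 3/1.
  3 + 1/3 = 10/3
  3 + 3/10 = 33/10
  9 + 10/33 = 307/33
  1 + 33/307 = 340/307
  2 + 307/340 = 987/340
  0 + 340/987 = 340/987

340/987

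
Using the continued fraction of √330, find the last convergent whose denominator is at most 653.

3942/217

√330 = [18; 6, 36, …] (period length 2).
Convergents:
  p_0/q_0 = 18/1
  p_1/q_1 = 109/6
  p_2/q_2 = 3942/217
  p_3/q_3 = 23761/1308
q_2 = 217 ≤ 653 < 1308 = q_3, so the answer is 3942/217.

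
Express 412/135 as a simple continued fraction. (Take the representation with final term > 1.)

412 = 3*135 + 7
135 = 19*7 + 2
7 = 3*2 + 1
2 = 2*1 + 0  (stop)
So 412/135 = [3; 19, 3, 2].

[3; 19, 3, 2]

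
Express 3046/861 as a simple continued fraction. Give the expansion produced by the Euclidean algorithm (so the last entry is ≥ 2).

3046 = 3*861 + 463
861 = 1*463 + 398
463 = 1*398 + 65
398 = 6*65 + 8
65 = 8*8 + 1
8 = 8*1 + 0  (stop)
So 3046/861 = [3; 1, 1, 6, 8, 8].

[3; 1, 1, 6, 8, 8]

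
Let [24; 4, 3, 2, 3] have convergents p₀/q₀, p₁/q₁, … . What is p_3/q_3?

727/30

Using pₖ = aₖpₖ₋₁ + pₖ₋₂, qₖ = aₖqₖ₋₁ + qₖ₋₂ (with p₋₁=1, p₋₂=0, q₋₁=0, q₋₂=1):
  k=0: a=24, p=24, q=1
  k=1: a=4, p=97, q=4
  k=2: a=3, p=315, q=13
  k=3: a=2, p=727, q=30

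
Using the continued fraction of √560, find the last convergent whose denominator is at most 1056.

10081/426

√560 = [23; 1, 1, 1, 46, …] (period length 4).
Convergents:
  p_0/q_0 = 23/1
  p_1/q_1 = 24/1
  p_2/q_2 = 47/2
  p_3/q_3 = 71/3
  p_4/q_4 = 3313/140
  p_5/q_5 = 3384/143
  p_6/q_6 = 6697/283
  p_7/q_7 = 10081/426
  p_8/q_8 = 470423/19879
q_7 = 426 ≤ 1056 < 19879 = q_8, so the answer is 10081/426.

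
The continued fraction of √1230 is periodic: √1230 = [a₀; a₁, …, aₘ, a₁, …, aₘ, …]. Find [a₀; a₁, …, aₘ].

[35; 14, 70]

a₀ = ⌊√1230⌋ = 35.
With m₀=0, d₀=1 and mₖ₊₁ = dₖaₖ − mₖ, dₖ₊₁ = (n − mₖ₊₁²)/dₖ, aₖ₊₁ = ⌊(a₀+mₖ₊₁)/dₖ₊₁⌋:
  k=1: m=35, d=5, a=14
  k=2: m=35, d=1, a=70
d=1 and a=2a₀=70 at k=2, so the next step gives (m, d) = (35, 5) again — its k=1 value — and the period has length 2.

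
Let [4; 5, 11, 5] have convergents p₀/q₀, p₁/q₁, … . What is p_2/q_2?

235/56

Using pₖ = aₖpₖ₋₁ + pₖ₋₂, qₖ = aₖqₖ₋₁ + qₖ₋₂ (with p₋₁=1, p₋₂=0, q₋₁=0, q₋₂=1):
  k=0: a=4, p=4, q=1
  k=1: a=5, p=21, q=5
  k=2: a=11, p=235, q=56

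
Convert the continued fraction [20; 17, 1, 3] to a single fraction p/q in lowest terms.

Using pₖ = aₖpₖ₋₁ + pₖ₋₂ and qₖ = aₖqₖ₋₁ + qₖ₋₂:
  k=0: a=20, p=20, q=1
  k=1: a=17, p=341, q=17
  k=2: a=1, p=361, q=18
  k=3: a=3, p=1424, q=71

1424/71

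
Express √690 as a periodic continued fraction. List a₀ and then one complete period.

a₀ = ⌊√690⌋ = 26.

[26; 3, 1, 2, 1, 3, 52]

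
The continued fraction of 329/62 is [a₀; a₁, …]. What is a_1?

329 = 5·62 + 19   →  a_0 = 5
62 = 3·19 + 5   →  a_1 = 3

3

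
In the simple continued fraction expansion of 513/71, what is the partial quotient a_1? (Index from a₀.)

4

513 = 7·71 + 16   →  a_0 = 7
71 = 4·16 + 7   →  a_1 = 4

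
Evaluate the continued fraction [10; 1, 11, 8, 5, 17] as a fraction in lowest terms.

Using pₖ = aₖpₖ₋₁ + pₖ₋₂ and qₖ = aₖqₖ₋₁ + qₖ₋₂:
  k=0: a=10, p=10, q=1
  k=1: a=1, p=11, q=1
  k=2: a=11, p=131, q=12
  k=3: a=8, p=1059, q=97
  k=4: a=5, p=5426, q=497
  k=5: a=17, p=93301, q=8546

93301/8546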